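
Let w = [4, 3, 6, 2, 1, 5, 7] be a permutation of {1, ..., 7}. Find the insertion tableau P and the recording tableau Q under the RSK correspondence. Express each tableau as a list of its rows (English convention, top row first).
Insert each entry of the permutation into P by Schensted row insertion, recording in Q the position of each new cell.

After inserting 4: P = [[4]].
After inserting 3: P = [[3], [4]].
After inserting 6: P = [[3, 6], [4]].
After inserting 2: P = [[2, 6], [3], [4]].
After inserting 1: P = [[1, 6], [2], [3], [4]].
After inserting 5: P = [[1, 5], [2, 6], [3], [4]].
After inserting 7: P = [[1, 5, 7], [2, 6], [3], [4]].

So P = [[1, 5, 7], [2, 6], [3], [4]], Q = [[1, 3, 7], [2, 6], [4], [5]].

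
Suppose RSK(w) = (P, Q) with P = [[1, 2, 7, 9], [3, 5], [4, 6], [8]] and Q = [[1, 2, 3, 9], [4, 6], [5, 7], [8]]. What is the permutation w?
Reverse the RSK construction: for i from n down to 1, find the cell of Q containing i, remove the entry at that cell from P, and reverse-bump it up through P; the value ejected from row 1 is w(i).

Step i=9: Q has 9 at row 1, column 4; remove that cell from P, ejecting 9. So w(9) = 9. P is now [[1, 2, 7], [3, 5], [4, 6], [8]].
Step i=8: Q has 8 at row 4, column 1; remove 8 from row 4 of P and reverse-bump: 8 enters row 3 and ejects 6; 6 enters row 2 and ejects 5; 5 enters row 1 and ejects 2. So w(8) = 2. P is now [[1, 5, 7], [3, 6], [4, 8]].
Step i=7: Q has 7 at row 3, column 2; remove 8 from row 3 of P and reverse-bump: 8 enters row 2 and ejects 6; 6 enters row 1 and ejects 5. So w(7) = 5. P is now [[1, 6, 7], [3, 8], [4]].
Step i=6: Q has 6 at row 2, column 2; remove 8 from row 2 of P and reverse-bump: 8 enters row 1 and ejects 7. So w(6) = 7. P is now [[1, 6, 8], [3], [4]].
Step i=5: Q has 5 at row 3, column 1; remove 4 from row 3 of P and reverse-bump: 4 enters row 2 and ejects 3; 3 enters row 1 and ejects 1. So w(5) = 1. P is now [[3, 6, 8], [4]].
Step i=4: Q has 4 at row 2, column 1; remove 4 from row 2 of P and reverse-bump: 4 enters row 1 and ejects 3. So w(4) = 3. P is now [[4, 6, 8]].
Step i=3: Q has 3 at row 1, column 3; remove that cell from P, ejecting 8. So w(3) = 8. P is now [[4, 6]].
Step i=2: Q has 2 at row 1, column 2; remove that cell from P, ejecting 6. So w(2) = 6. P is now [[4]].
Step i=1: Q has 1 at row 1, column 1; remove that cell from P, ejecting 4. So w(1) = 4. P is now [].

So w = 4 6 8 3 1 7 5 2 9.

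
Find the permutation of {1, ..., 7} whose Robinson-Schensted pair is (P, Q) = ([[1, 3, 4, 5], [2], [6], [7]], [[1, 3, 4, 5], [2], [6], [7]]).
7 2 3 4 6 5 1

Reverse the RSK construction: for i from n down to 1, find the cell of Q containing i, remove the entry at that cell from P, and reverse-bump it up through P; the value ejected from row 1 is w(i).

Step i=7: Q has 7 at row 4, column 1; remove 7 from row 4 of P and reverse-bump: 7 enters row 3 and ejects 6; 6 enters row 2 and ejects 2; 2 enters row 1 and ejects 1. So w(7) = 1. P is now [[2, 3, 4, 5], [6], [7]].
Step i=6: Q has 6 at row 3, column 1; remove 7 from row 3 of P and reverse-bump: 7 enters row 2 and ejects 6; 6 enters row 1 and ejects 5. So w(6) = 5. P is now [[2, 3, 4, 6], [7]].
Step i=5: Q has 5 at row 1, column 4; remove that cell from P, ejecting 6. So w(5) = 6. P is now [[2, 3, 4], [7]].
Step i=4: Q has 4 at row 1, column 3; remove that cell from P, ejecting 4. So w(4) = 4. P is now [[2, 3], [7]].
Step i=3: Q has 3 at row 1, column 2; remove that cell from P, ejecting 3. So w(3) = 3. P is now [[2], [7]].
Step i=2: Q has 2 at row 2, column 1; remove 7 from row 2 of P and reverse-bump: 7 enters row 1 and ejects 2. So w(2) = 2. P is now [[7]].
Step i=1: Q has 1 at row 1, column 1; remove that cell from P, ejecting 7. So w(1) = 7. P is now [].

So w = 7 2 3 4 6 5 1.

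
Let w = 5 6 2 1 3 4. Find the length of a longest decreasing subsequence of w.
3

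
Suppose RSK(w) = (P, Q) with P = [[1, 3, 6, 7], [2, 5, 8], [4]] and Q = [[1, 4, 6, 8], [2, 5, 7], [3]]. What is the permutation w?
4 2 1 5 3 8 6 7

Reverse the RSK construction: for i from n down to 1, find the cell of Q containing i, remove the entry at that cell from P, and reverse-bump it up through P; the value ejected from row 1 is w(i).

Step i=8: Q has 8 at row 1, column 4; remove that cell from P, ejecting 7. So w(8) = 7. P is now [[1, 3, 6], [2, 5, 8], [4]].
Step i=7: Q has 7 at row 2, column 3; remove 8 from row 2 of P and reverse-bump: 8 enters row 1 and ejects 6. So w(7) = 6. P is now [[1, 3, 8], [2, 5], [4]].
Step i=6: Q has 6 at row 1, column 3; remove that cell from P, ejecting 8. So w(6) = 8. P is now [[1, 3], [2, 5], [4]].
Step i=5: Q has 5 at row 2, column 2; remove 5 from row 2 of P and reverse-bump: 5 enters row 1 and ejects 3. So w(5) = 3. P is now [[1, 5], [2], [4]].
Step i=4: Q has 4 at row 1, column 2; remove that cell from P, ejecting 5. So w(4) = 5. P is now [[1], [2], [4]].
Step i=3: Q has 3 at row 3, column 1; remove 4 from row 3 of P and reverse-bump: 4 enters row 2 and ejects 2; 2 enters row 1 and ejects 1. So w(3) = 1. P is now [[2], [4]].
Step i=2: Q has 2 at row 2, column 1; remove 4 from row 2 of P and reverse-bump: 4 enters row 1 and ejects 2. So w(2) = 2. P is now [[4]].
Step i=1: Q has 1 at row 1, column 1; remove that cell from P, ejecting 4. So w(1) = 4. P is now [].

So w = 4 2 1 5 3 8 6 7.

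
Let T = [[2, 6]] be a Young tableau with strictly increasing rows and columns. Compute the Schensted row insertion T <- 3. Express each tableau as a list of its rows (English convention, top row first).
[[2, 3], [6]]

In row 1, 3 replaces 6 (the leftmost entry greater than 3); 6 is bumped to row 2. 6 starts a new row 2. The new tableau is [[2, 3], [6]].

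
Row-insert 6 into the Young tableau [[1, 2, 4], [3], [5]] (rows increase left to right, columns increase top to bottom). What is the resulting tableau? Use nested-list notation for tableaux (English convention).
[[1, 2, 4, 6], [3], [5]]

6 is larger than every entry of row 1, so it is appended to row 1. The new tableau is [[1, 2, 4, 6], [3], [5]].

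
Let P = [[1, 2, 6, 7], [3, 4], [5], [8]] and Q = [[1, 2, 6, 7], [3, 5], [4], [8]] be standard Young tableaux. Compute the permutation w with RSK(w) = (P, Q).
3 8 5 1 4 6 7 2

Reverse the RSK construction: for i from n down to 1, find the cell of Q containing i, remove the entry at that cell from P, and reverse-bump it up through P; the value ejected from row 1 is w(i).

Step i=8: Q has 8 at row 4, column 1; remove 8 from row 4 of P and reverse-bump: 8 enters row 3 and ejects 5; 5 enters row 2 and ejects 4; 4 enters row 1 and ejects 2. So w(8) = 2. P is now [[1, 4, 6, 7], [3, 5], [8]].
Step i=7: Q has 7 at row 1, column 4; remove that cell from P, ejecting 7. So w(7) = 7. P is now [[1, 4, 6], [3, 5], [8]].
Step i=6: Q has 6 at row 1, column 3; remove that cell from P, ejecting 6. So w(6) = 6. P is now [[1, 4], [3, 5], [8]].
Step i=5: Q has 5 at row 2, column 2; remove 5 from row 2 of P and reverse-bump: 5 enters row 1 and ejects 4. So w(5) = 4. P is now [[1, 5], [3], [8]].
Step i=4: Q has 4 at row 3, column 1; remove 8 from row 3 of P and reverse-bump: 8 enters row 2 and ejects 3; 3 enters row 1 and ejects 1. So w(4) = 1. P is now [[3, 5], [8]].
Step i=3: Q has 3 at row 2, column 1; remove 8 from row 2 of P and reverse-bump: 8 enters row 1 and ejects 5. So w(3) = 5. P is now [[3, 8]].
Step i=2: Q has 2 at row 1, column 2; remove that cell from P, ejecting 8. So w(2) = 8. P is now [[3]].
Step i=1: Q has 1 at row 1, column 1; remove that cell from P, ejecting 3. So w(1) = 3. P is now [].

So w = 3 8 5 1 4 6 7 2.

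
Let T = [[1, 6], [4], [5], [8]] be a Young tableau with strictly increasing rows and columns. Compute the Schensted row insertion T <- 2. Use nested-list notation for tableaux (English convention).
[[1, 2], [4, 6], [5], [8]]

In row 1, 2 replaces 6 (the leftmost entry greater than 2); 6 is bumped to row 2. 6 is appended to row 2. The new tableau is [[1, 2], [4, 6], [5], [8]].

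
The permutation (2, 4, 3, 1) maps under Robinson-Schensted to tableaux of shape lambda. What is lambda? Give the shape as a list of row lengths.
[2, 1, 1]

RSK row insertion gives P = [[1, 3], [2], [4]], which has shape [2, 1, 1].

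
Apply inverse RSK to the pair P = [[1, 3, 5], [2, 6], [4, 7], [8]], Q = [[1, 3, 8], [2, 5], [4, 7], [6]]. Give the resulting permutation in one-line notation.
Reverse the RSK construction: for i from n down to 1, find the cell of Q containing i, remove the entry at that cell from P, and reverse-bump it up through P; the value ejected from row 1 is w(i).

Step i=8: Q has 8 at row 1, column 3; remove that cell from P, ejecting 5. So w(8) = 5. P is now [[1, 3], [2, 6], [4, 7], [8]].
Step i=7: Q has 7 at row 3, column 2; remove 7 from row 3 of P and reverse-bump: 7 enters row 2 and ejects 6; 6 enters row 1 and ejects 3. So w(7) = 3. P is now [[1, 6], [2, 7], [4], [8]].
Step i=6: Q has 6 at row 4, column 1; remove 8 from row 4 of P and reverse-bump: 8 enters row 3 and ejects 4; 4 enters row 2 and ejects 2; 2 enters row 1 and ejects 1. So w(6) = 1. P is now [[2, 6], [4, 7], [8]].
Step i=5: Q has 5 at row 2, column 2; remove 7 from row 2 of P and reverse-bump: 7 enters row 1 and ejects 6. So w(5) = 6. P is now [[2, 7], [4], [8]].
Step i=4: Q has 4 at row 3, column 1; remove 8 from row 3 of P and reverse-bump: 8 enters row 2 and ejects 4; 4 enters row 1 and ejects 2. So w(4) = 2. P is now [[4, 7], [8]].
Step i=3: Q has 3 at row 1, column 2; remove that cell from P, ejecting 7. So w(3) = 7. P is now [[4], [8]].
Step i=2: Q has 2 at row 2, column 1; remove 8 from row 2 of P and reverse-bump: 8 enters row 1 and ejects 4. So w(2) = 4. P is now [[8]].
Step i=1: Q has 1 at row 1, column 1; remove that cell from P, ejecting 8. So w(1) = 8. P is now [].

So w = 8 4 7 2 6 1 3 5.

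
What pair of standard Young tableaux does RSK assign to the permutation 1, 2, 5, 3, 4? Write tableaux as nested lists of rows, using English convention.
Insert each entry of the permutation into P by Schensted row insertion, recording in Q the position of each new cell.

Insert 1: appended to row 1. P = [[1]].
Insert 2: appended to row 1. P = [[1, 2]].
Insert 5: appended to row 1. P = [[1, 2, 5]].
Insert 3: 3 bumps 5 from row 1; 5 starts row 2. P = [[1, 2, 3], [5]].
Insert 4: appended to row 1. P = [[1, 2, 3, 4], [5]].

So P = [[1, 2, 3, 4], [5]], Q = [[1, 2, 3, 5], [4]].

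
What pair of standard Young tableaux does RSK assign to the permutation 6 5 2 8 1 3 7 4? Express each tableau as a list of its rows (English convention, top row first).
P = [[1, 3, 4], [2, 7], [5, 8], [6]], Q = [[1, 4, 7], [2, 6], [3, 8], [5]]

Insert each entry of the permutation into P by Schensted row insertion, recording in Q the position of each new cell.

Insert 6: appended to row 1. P = [[6]].
Insert 5: 5 bumps 6 from row 1; 6 starts row 2. P = [[5], [6]].
Insert 2: 2 bumps 5 from row 1; 5 bumps 6 from row 2; 6 starts row 3. P = [[2], [5], [6]].
Insert 8: appended to row 1. P = [[2, 8], [5], [6]].
Insert 1: 1 bumps 2 from row 1; 2 bumps 5 from row 2; 5 bumps 6 from row 3; 6 starts row 4. P = [[1, 8], [2], [5], [6]].
Insert 3: 3 bumps 8 from row 1; 8 appends to row 2. P = [[1, 3], [2, 8], [5], [6]].
Insert 7: appended to row 1. P = [[1, 3, 7], [2, 8], [5], [6]].
Insert 4: 4 bumps 7 from row 1; 7 bumps 8 from row 2; 8 appends to row 3. P = [[1, 3, 4], [2, 7], [5, 8], [6]].

So P = [[1, 3, 4], [2, 7], [5, 8], [6]], Q = [[1, 4, 7], [2, 6], [3, 8], [5]].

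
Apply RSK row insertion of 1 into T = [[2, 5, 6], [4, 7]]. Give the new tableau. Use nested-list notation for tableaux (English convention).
[[1, 5, 6], [2, 7], [4]]

In row 1, 1 replaces 2 (the leftmost entry greater than 1); 2 is bumped to row 2. In row 2, 2 replaces 4 (the leftmost entry greater than 2); 4 is bumped to row 3. 4 starts a new row 3. The new tableau is [[1, 5, 6], [2, 7], [4]].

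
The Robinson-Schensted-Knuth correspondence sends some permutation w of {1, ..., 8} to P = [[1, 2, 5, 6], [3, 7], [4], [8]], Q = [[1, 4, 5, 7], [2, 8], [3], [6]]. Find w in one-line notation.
8 4 1 3 5 2 7 6

Reverse the RSK construction: for i from n down to 1, find the cell of Q containing i, remove the entry at that cell from P, and reverse-bump it up through P; the value ejected from row 1 is w(i).

Step i=8: Q has 8 at row 2, column 2; remove 7 from row 2 of P and reverse-bump: 7 enters row 1 and ejects 6. So w(8) = 6. P is now [[1, 2, 5, 7], [3], [4], [8]].
Step i=7: Q has 7 at row 1, column 4; remove that cell from P, ejecting 7. So w(7) = 7. P is now [[1, 2, 5], [3], [4], [8]].
Step i=6: Q has 6 at row 4, column 1; remove 8 from row 4 of P and reverse-bump: 8 enters row 3 and ejects 4; 4 enters row 2 and ejects 3; 3 enters row 1 and ejects 2. So w(6) = 2. P is now [[1, 3, 5], [4], [8]].
Step i=5: Q has 5 at row 1, column 3; remove that cell from P, ejecting 5. So w(5) = 5. P is now [[1, 3], [4], [8]].
Step i=4: Q has 4 at row 1, column 2; remove that cell from P, ejecting 3. So w(4) = 3. P is now [[1], [4], [8]].
Step i=3: Q has 3 at row 3, column 1; remove 8 from row 3 of P and reverse-bump: 8 enters row 2 and ejects 4; 4 enters row 1 and ejects 1. So w(3) = 1. P is now [[4], [8]].
Step i=2: Q has 2 at row 2, column 1; remove 8 from row 2 of P and reverse-bump: 8 enters row 1 and ejects 4. So w(2) = 4. P is now [[8]].
Step i=1: Q has 1 at row 1, column 1; remove that cell from P, ejecting 8. So w(1) = 8. P is now [].

So w = 8 4 1 3 5 2 7 6.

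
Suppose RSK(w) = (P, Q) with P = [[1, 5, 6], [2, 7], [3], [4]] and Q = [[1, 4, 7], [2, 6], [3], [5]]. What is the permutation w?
4 3 2 7 1 5 6

Reverse the RSK construction: for i from n down to 1, find the cell of Q containing i, remove the entry at that cell from P, and reverse-bump it up through P; the value ejected from row 1 is w(i).

Step i=7: Q has 7 at row 1, column 3; remove that cell from P, ejecting 6. So w(7) = 6. P is now [[1, 5], [2, 7], [3], [4]].
Step i=6: Q has 6 at row 2, column 2; remove 7 from row 2 of P and reverse-bump: 7 enters row 1 and ejects 5. So w(6) = 5. P is now [[1, 7], [2], [3], [4]].
Step i=5: Q has 5 at row 4, column 1; remove 4 from row 4 of P and reverse-bump: 4 enters row 3 and ejects 3; 3 enters row 2 and ejects 2; 2 enters row 1 and ejects 1. So w(5) = 1. P is now [[2, 7], [3], [4]].
Step i=4: Q has 4 at row 1, column 2; remove that cell from P, ejecting 7. So w(4) = 7. P is now [[2], [3], [4]].
Step i=3: Q has 3 at row 3, column 1; remove 4 from row 3 of P and reverse-bump: 4 enters row 2 and ejects 3; 3 enters row 1 and ejects 2. So w(3) = 2. P is now [[3], [4]].
Step i=2: Q has 2 at row 2, column 1; remove 4 from row 2 of P and reverse-bump: 4 enters row 1 and ejects 3. So w(2) = 3. P is now [[4]].
Step i=1: Q has 1 at row 1, column 1; remove that cell from P, ejecting 4. So w(1) = 4. P is now [].

So w = 4 3 2 7 1 5 6.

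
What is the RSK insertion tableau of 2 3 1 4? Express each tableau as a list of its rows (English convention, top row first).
P = [[1, 3, 4], [2]]

Insert 2: appended to row 1. P = [[2]].
Insert 3: appended to row 1. P = [[2, 3]].
Insert 1: 1 bumps 2 from row 1; 2 starts row 2. P = [[1, 3], [2]].
Insert 4: appended to row 1. P = [[1, 3, 4], [2]].

So P = [[1, 3, 4], [2]].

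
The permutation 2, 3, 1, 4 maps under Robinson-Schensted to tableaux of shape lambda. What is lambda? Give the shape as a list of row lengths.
Row-insert each entry into an empty tableau.

After inserting 2: P = [[2]].
After inserting 3: P = [[2, 3]].
After inserting 1: P = [[1, 3], [2]].
After inserting 4: P = [[1, 3, 4], [2]].

The final insertion tableau P = [[1, 3, 4], [2]] has shape [3, 1].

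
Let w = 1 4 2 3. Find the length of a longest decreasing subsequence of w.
2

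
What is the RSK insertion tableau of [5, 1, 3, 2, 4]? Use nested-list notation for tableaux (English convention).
P = [[1, 2, 4], [3], [5]]

Insert 5: appended to row 1. P = [[5]].
Insert 1: 1 bumps 5 from row 1; 5 starts row 2. P = [[1], [5]].
Insert 3: appended to row 1. P = [[1, 3], [5]].
Insert 2: 2 bumps 3 from row 1; 3 bumps 5 from row 2; 5 starts row 3. P = [[1, 2], [3], [5]].
Insert 4: appended to row 1. P = [[1, 2, 4], [3], [5]].

So P = [[1, 2, 4], [3], [5]].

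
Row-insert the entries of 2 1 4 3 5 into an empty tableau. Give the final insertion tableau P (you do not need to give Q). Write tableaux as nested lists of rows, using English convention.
P = [[1, 3, 5], [2, 4]]

After inserting 2: P = [[2]].
After inserting 1: P = [[1], [2]].
After inserting 4: P = [[1, 4], [2]].
After inserting 3: P = [[1, 3], [2, 4]].
After inserting 5: P = [[1, 3, 5], [2, 4]].

So P = [[1, 3, 5], [2, 4]].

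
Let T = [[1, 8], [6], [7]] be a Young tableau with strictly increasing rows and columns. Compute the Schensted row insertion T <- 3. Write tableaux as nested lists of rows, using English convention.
In row 1, 3 replaces 8 (the leftmost entry greater than 3); 8 is bumped to row 2. 8 is appended to row 2. The new tableau is [[1, 3], [6, 8], [7]].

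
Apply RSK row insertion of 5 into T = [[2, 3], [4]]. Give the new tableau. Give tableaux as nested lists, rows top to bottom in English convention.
5 is larger than every entry of row 1, so it is appended to row 1. The new tableau is [[2, 3, 5], [4]].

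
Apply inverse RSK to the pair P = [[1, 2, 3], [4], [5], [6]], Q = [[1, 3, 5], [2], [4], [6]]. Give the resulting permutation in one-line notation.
6 1 5 2 4 3

Reverse the RSK construction: for i from n down to 1, find the cell of Q containing i, remove the entry at that cell from P, and reverse-bump it up through P; the value ejected from row 1 is w(i).

Step i=6: Q has 6 at row 4, column 1; remove 6 from row 4 of P and reverse-bump: 6 enters row 3 and ejects 5; 5 enters row 2 and ejects 4; 4 enters row 1 and ejects 3. So w(6) = 3. P is now [[1, 2, 4], [5], [6]].
Step i=5: Q has 5 at row 1, column 3; remove that cell from P, ejecting 4. So w(5) = 4. P is now [[1, 2], [5], [6]].
Step i=4: Q has 4 at row 3, column 1; remove 6 from row 3 of P and reverse-bump: 6 enters row 2 and ejects 5; 5 enters row 1 and ejects 2. So w(4) = 2. P is now [[1, 5], [6]].
Step i=3: Q has 3 at row 1, column 2; remove that cell from P, ejecting 5. So w(3) = 5. P is now [[1], [6]].
Step i=2: Q has 2 at row 2, column 1; remove 6 from row 2 of P and reverse-bump: 6 enters row 1 and ejects 1. So w(2) = 1. P is now [[6]].
Step i=1: Q has 1 at row 1, column 1; remove that cell from P, ejecting 6. So w(1) = 6. P is now [].

So w = 6 1 5 2 4 3.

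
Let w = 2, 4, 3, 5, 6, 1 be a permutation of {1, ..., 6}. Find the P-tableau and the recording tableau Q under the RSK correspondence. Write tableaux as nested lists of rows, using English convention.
P = [[1, 3, 5, 6], [2], [4]], Q = [[1, 2, 4, 5], [3], [6]]

Insert each entry of the permutation into P by Schensted row insertion, recording in Q the position of each new cell.

Insert 2: appended to row 1. P = [[2]], Q = [[1]].
Insert 4: appended to row 1. P = [[2, 4]], Q = [[1, 2]].
Insert 3: 3 bumps 4 from row 1; 4 starts row 2. P = [[2, 3], [4]], Q = [[1, 2], [3]].
Insert 5: appended to row 1. P = [[2, 3, 5], [4]], Q = [[1, 2, 4], [3]].
Insert 6: appended to row 1. P = [[2, 3, 5, 6], [4]], Q = [[1, 2, 4, 5], [3]].
Insert 1: 1 bumps 2 from row 1; 2 bumps 4 from row 2; 4 starts row 3. P = [[1, 3, 5, 6], [2], [4]], Q = [[1, 2, 4, 5], [3], [6]].

So P = [[1, 3, 5, 6], [2], [4]], Q = [[1, 2, 4, 5], [3], [6]].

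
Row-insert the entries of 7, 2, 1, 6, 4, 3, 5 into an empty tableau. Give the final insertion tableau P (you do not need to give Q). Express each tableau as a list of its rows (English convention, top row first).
P = [[1, 3, 5], [2, 4], [6], [7]]

Insert 7: appended to row 1. P = [[7]].
Insert 2: 2 bumps 7 from row 1; 7 starts row 2. P = [[2], [7]].
Insert 1: 1 bumps 2 from row 1; 2 bumps 7 from row 2; 7 starts row 3. P = [[1], [2], [7]].
Insert 6: appended to row 1. P = [[1, 6], [2], [7]].
Insert 4: 4 bumps 6 from row 1; 6 appends to row 2. P = [[1, 4], [2, 6], [7]].
Insert 3: 3 bumps 4 from row 1; 4 bumps 6 from row 2; 6 bumps 7 from row 3; 7 starts row 4. P = [[1, 3], [2, 4], [6], [7]].
Insert 5: appended to row 1. P = [[1, 3, 5], [2, 4], [6], [7]].

So P = [[1, 3, 5], [2, 4], [6], [7]].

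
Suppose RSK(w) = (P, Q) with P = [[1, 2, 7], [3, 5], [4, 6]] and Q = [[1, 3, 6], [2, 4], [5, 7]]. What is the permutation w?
4 3 6 5 1 7 2

Reverse the RSK construction: for i from n down to 1, find the cell of Q containing i, remove the entry at that cell from P, and reverse-bump it up through P; the value ejected from row 1 is w(i).

Step i=7: Q has 7 at row 3, column 2; remove 6 from row 3 of P and reverse-bump: 6 enters row 2 and ejects 5; 5 enters row 1 and ejects 2. So w(7) = 2. P is now [[1, 5, 7], [3, 6], [4]].
Step i=6: Q has 6 at row 1, column 3; remove that cell from P, ejecting 7. So w(6) = 7. P is now [[1, 5], [3, 6], [4]].
Step i=5: Q has 5 at row 3, column 1; remove 4 from row 3 of P and reverse-bump: 4 enters row 2 and ejects 3; 3 enters row 1 and ejects 1. So w(5) = 1. P is now [[3, 5], [4, 6]].
Step i=4: Q has 4 at row 2, column 2; remove 6 from row 2 of P and reverse-bump: 6 enters row 1 and ejects 5. So w(4) = 5. P is now [[3, 6], [4]].
Step i=3: Q has 3 at row 1, column 2; remove that cell from P, ejecting 6. So w(3) = 6. P is now [[3], [4]].
Step i=2: Q has 2 at row 2, column 1; remove 4 from row 2 of P and reverse-bump: 4 enters row 1 and ejects 3. So w(2) = 3. P is now [[4]].
Step i=1: Q has 1 at row 1, column 1; remove that cell from P, ejecting 4. So w(1) = 4. P is now [].

So w = 4 3 6 5 1 7 2.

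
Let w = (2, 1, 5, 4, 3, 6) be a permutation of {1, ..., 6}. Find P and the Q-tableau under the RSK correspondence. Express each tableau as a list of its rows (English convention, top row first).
Insert each entry of the permutation into P by Schensted row insertion, recording in Q the position of each new cell.

Insert 2: appended to row 1. P = [[2]], Q = [[1]].
Insert 1: 1 bumps 2 from row 1; 2 starts row 2. P = [[1], [2]], Q = [[1], [2]].
Insert 5: appended to row 1. P = [[1, 5], [2]], Q = [[1, 3], [2]].
Insert 4: 4 bumps 5 from row 1; 5 appends to row 2. P = [[1, 4], [2, 5]], Q = [[1, 3], [2, 4]].
Insert 3: 3 bumps 4 from row 1; 4 bumps 5 from row 2; 5 starts row 3. P = [[1, 3], [2, 4], [5]], Q = [[1, 3], [2, 4], [5]].
Insert 6: appended to row 1. P = [[1, 3, 6], [2, 4], [5]], Q = [[1, 3, 6], [2, 4], [5]].

So P = [[1, 3, 6], [2, 4], [5]], Q = [[1, 3, 6], [2, 4], [5]].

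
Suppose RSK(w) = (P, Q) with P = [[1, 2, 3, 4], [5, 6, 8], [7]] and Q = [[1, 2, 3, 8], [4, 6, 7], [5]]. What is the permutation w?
5 7 8 6 1 2 3 4

Reverse RSK: for i = n, n-1, ..., 1, locate i in Q, remove the corresponding corner cell from P, and reverse-bump its entry up through P; the value ejected from row 1 is w(i).

So w = 5 7 8 6 1 2 3 4.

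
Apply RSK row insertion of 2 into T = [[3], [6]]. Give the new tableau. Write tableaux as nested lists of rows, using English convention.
[[2], [3], [6]]

In row 1, 2 replaces 3 (the leftmost entry greater than 2); 3 is bumped to row 2. In row 2, 3 replaces 6 (the leftmost entry greater than 3); 6 is bumped to row 3. 6 starts a new row 3. The new tableau is [[2], [3], [6]].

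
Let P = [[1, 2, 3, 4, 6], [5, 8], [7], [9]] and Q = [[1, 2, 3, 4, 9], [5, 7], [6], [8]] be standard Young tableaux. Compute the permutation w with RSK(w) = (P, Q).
Reverse RSK: for i = n, n-1, ..., 1, locate i in Q, remove the corresponding corner cell from P, and reverse-bump its entry up through P; the value ejected from row 1 is w(i).

So w = 1 2 7 9 8 3 5 4 6.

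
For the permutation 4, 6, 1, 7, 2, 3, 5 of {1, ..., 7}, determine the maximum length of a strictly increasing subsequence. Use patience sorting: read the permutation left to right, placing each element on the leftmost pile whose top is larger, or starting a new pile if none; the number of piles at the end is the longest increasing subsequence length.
4: new pile. tops = [4]
6: new pile. tops = [4, 6]
1: onto pile 1 (replacing 4). tops = [1, 6]
7: new pile. tops = [1, 6, 7]
2: onto pile 2 (replacing 6). tops = [1, 2, 7]
3: onto pile 3 (replacing 7). tops = [1, 2, 3]
5: new pile. tops = [1, 2, 3, 5]

4 piles, so the longest increasing subsequence has length 4.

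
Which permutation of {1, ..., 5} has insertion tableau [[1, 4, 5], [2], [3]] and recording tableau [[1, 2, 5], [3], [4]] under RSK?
3 4 2 1 5

Reverse the RSK construction: for i from n down to 1, find the cell of Q containing i, remove the entry at that cell from P, and reverse-bump it up through P; the value ejected from row 1 is w(i).

Step i=5: Q has 5 at row 1, column 3; remove that cell from P, ejecting 5. So w(5) = 5. P is now [[1, 4], [2], [3]].
Step i=4: Q has 4 at row 3, column 1; remove 3 from row 3 of P and reverse-bump: 3 enters row 2 and ejects 2; 2 enters row 1 and ejects 1. So w(4) = 1. P is now [[2, 4], [3]].
Step i=3: Q has 3 at row 2, column 1; remove 3 from row 2 of P and reverse-bump: 3 enters row 1 and ejects 2. So w(3) = 2. P is now [[3, 4]].
Step i=2: Q has 2 at row 1, column 2; remove that cell from P, ejecting 4. So w(2) = 4. P is now [[3]].
Step i=1: Q has 1 at row 1, column 1; remove that cell from P, ejecting 3. So w(1) = 3. P is now [].

So w = 3 4 2 1 5.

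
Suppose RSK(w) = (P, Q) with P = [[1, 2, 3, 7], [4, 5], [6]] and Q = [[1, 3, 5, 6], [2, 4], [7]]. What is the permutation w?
Reverse the RSK construction: for i from n down to 1, find the cell of Q containing i, remove the entry at that cell from P, and reverse-bump it up through P; the value ejected from row 1 is w(i).

Step i=7: Q has 7 at row 3, column 1; remove 6 from row 3 of P and reverse-bump: 6 enters row 2 and ejects 5; 5 enters row 1 and ejects 3. So w(7) = 3. P is now [[1, 2, 5, 7], [4, 6]].
Step i=6: Q has 6 at row 1, column 4; remove that cell from P, ejecting 7. So w(6) = 7. P is now [[1, 2, 5], [4, 6]].
Step i=5: Q has 5 at row 1, column 3; remove that cell from P, ejecting 5. So w(5) = 5. P is now [[1, 2], [4, 6]].
Step i=4: Q has 4 at row 2, column 2; remove 6 from row 2 of P and reverse-bump: 6 enters row 1 and ejects 2. So w(4) = 2. P is now [[1, 6], [4]].
Step i=3: Q has 3 at row 1, column 2; remove that cell from P, ejecting 6. So w(3) = 6. P is now [[1], [4]].
Step i=2: Q has 2 at row 2, column 1; remove 4 from row 2 of P and reverse-bump: 4 enters row 1 and ejects 1. So w(2) = 1. P is now [[4]].
Step i=1: Q has 1 at row 1, column 1; remove that cell from P, ejecting 4. So w(1) = 4. P is now [].

So w = 4 1 6 2 5 7 3.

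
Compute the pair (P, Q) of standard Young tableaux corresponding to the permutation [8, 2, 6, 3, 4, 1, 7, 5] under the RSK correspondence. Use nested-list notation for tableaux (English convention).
Insert each entry of the permutation into P by Schensted row insertion, recording in Q the position of each new cell.

Insert 8: appended to row 1. P = [[8]], Q = [[1]].
Insert 2: 2 bumps 8 from row 1; 8 starts row 2. P = [[2], [8]], Q = [[1], [2]].
Insert 6: appended to row 1. P = [[2, 6], [8]], Q = [[1, 3], [2]].
Insert 3: 3 bumps 6 from row 1; 6 bumps 8 from row 2; 8 starts row 3. P = [[2, 3], [6], [8]], Q = [[1, 3], [2], [4]].
Insert 4: appended to row 1. P = [[2, 3, 4], [6], [8]], Q = [[1, 3, 5], [2], [4]].
Insert 1: 1 bumps 2 from row 1; 2 bumps 6 from row 2; 6 bumps 8 from row 3; 8 starts row 4. P = [[1, 3, 4], [2], [6], [8]], Q = [[1, 3, 5], [2], [4], [6]].
Insert 7: appended to row 1. P = [[1, 3, 4, 7], [2], [6], [8]], Q = [[1, 3, 5, 7], [2], [4], [6]].
Insert 5: 5 bumps 7 from row 1; 7 appends to row 2. P = [[1, 3, 4, 5], [2, 7], [6], [8]], Q = [[1, 3, 5, 7], [2, 8], [4], [6]].

So P = [[1, 3, 4, 5], [2, 7], [6], [8]], Q = [[1, 3, 5, 7], [2, 8], [4], [6]].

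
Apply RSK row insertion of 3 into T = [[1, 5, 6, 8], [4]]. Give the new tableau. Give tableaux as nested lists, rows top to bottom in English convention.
In row 1, 3 replaces 5 (the leftmost entry greater than 3); 5 is bumped to row 2. 5 is appended to row 2. The new tableau is [[1, 3, 6, 8], [4, 5]].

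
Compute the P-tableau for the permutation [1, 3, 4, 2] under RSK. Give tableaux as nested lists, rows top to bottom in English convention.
P = [[1, 2, 4], [3]]

Insert 1: appended to row 1. P = [[1]].
Insert 3: appended to row 1. P = [[1, 3]].
Insert 4: appended to row 1. P = [[1, 3, 4]].
Insert 2: 2 bumps 3 from row 1; 3 starts row 2. P = [[1, 2, 4], [3]].

So P = [[1, 2, 4], [3]].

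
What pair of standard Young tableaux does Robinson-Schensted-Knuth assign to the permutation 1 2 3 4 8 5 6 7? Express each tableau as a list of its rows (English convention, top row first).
P = [[1, 2, 3, 4, 5, 6, 7], [8]], Q = [[1, 2, 3, 4, 5, 7, 8], [6]]

Insert each entry of the permutation into P by Schensted row insertion, recording in Q the position of each new cell.

Insert 1: appended to row 1. P = [[1]].
Insert 2: appended to row 1. P = [[1, 2]].
Insert 3: appended to row 1. P = [[1, 2, 3]].
Insert 4: appended to row 1. P = [[1, 2, 3, 4]].
Insert 8: appended to row 1. P = [[1, 2, 3, 4, 8]].
Insert 5: 5 bumps 8 from row 1; 8 starts row 2. P = [[1, 2, 3, 4, 5], [8]].
Insert 6: appended to row 1. P = [[1, 2, 3, 4, 5, 6], [8]].
Insert 7: appended to row 1. P = [[1, 2, 3, 4, 5, 6, 7], [8]].

So P = [[1, 2, 3, 4, 5, 6, 7], [8]], Q = [[1, 2, 3, 4, 5, 7, 8], [6]].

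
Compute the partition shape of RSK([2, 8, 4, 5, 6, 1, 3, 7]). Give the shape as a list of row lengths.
RSK row insertion gives P = [[1, 3, 5, 6, 7], [2, 4], [8]], which has shape [5, 2, 1].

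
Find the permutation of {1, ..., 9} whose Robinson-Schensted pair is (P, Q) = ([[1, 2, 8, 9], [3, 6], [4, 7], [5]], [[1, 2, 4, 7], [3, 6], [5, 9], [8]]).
5 7 4 8 3 6 9 1 2

Reverse the RSK construction: for i from n down to 1, find the cell of Q containing i, remove the entry at that cell from P, and reverse-bump it up through P; the value ejected from row 1 is w(i).

Step i=9: Q has 9 at row 3, column 2; remove 7 from row 3 of P and reverse-bump: 7 enters row 2 and ejects 6; 6 enters row 1 and ejects 2. So w(9) = 2. P is now [[1, 6, 8, 9], [3, 7], [4], [5]].
Step i=8: Q has 8 at row 4, column 1; remove 5 from row 4 of P and reverse-bump: 5 enters row 3 and ejects 4; 4 enters row 2 and ejects 3; 3 enters row 1 and ejects 1. So w(8) = 1. P is now [[3, 6, 8, 9], [4, 7], [5]].
Step i=7: Q has 7 at row 1, column 4; remove that cell from P, ejecting 9. So w(7) = 9. P is now [[3, 6, 8], [4, 7], [5]].
Step i=6: Q has 6 at row 2, column 2; remove 7 from row 2 of P and reverse-bump: 7 enters row 1 and ejects 6. So w(6) = 6. P is now [[3, 7, 8], [4], [5]].
Step i=5: Q has 5 at row 3, column 1; remove 5 from row 3 of P and reverse-bump: 5 enters row 2 and ejects 4; 4 enters row 1 and ejects 3. So w(5) = 3. P is now [[4, 7, 8], [5]].
Step i=4: Q has 4 at row 1, column 3; remove that cell from P, ejecting 8. So w(4) = 8. P is now [[4, 7], [5]].
Step i=3: Q has 3 at row 2, column 1; remove 5 from row 2 of P and reverse-bump: 5 enters row 1 and ejects 4. So w(3) = 4. P is now [[5, 7]].
Step i=2: Q has 2 at row 1, column 2; remove that cell from P, ejecting 7. So w(2) = 7. P is now [[5]].
Step i=1: Q has 1 at row 1, column 1; remove that cell from P, ejecting 5. So w(1) = 5. P is now [].

So w = 5 7 4 8 3 6 9 1 2.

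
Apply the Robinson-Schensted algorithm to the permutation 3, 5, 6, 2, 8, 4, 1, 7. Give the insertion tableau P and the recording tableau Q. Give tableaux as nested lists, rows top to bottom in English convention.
P = [[1, 4, 6, 7], [2, 5, 8], [3]], Q = [[1, 2, 3, 5], [4, 6, 8], [7]]

Insert each entry of the permutation into P by Schensted row insertion, recording in Q the position of each new cell.

After inserting 3: P = [[3]].
After inserting 5: P = [[3, 5]].
After inserting 6: P = [[3, 5, 6]].
After inserting 2: P = [[2, 5, 6], [3]].
After inserting 8: P = [[2, 5, 6, 8], [3]].
After inserting 4: P = [[2, 4, 6, 8], [3, 5]].
After inserting 1: P = [[1, 4, 6, 8], [2, 5], [3]].
After inserting 7: P = [[1, 4, 6, 7], [2, 5, 8], [3]].

So P = [[1, 4, 6, 7], [2, 5, 8], [3]], Q = [[1, 2, 3, 5], [4, 6, 8], [7]].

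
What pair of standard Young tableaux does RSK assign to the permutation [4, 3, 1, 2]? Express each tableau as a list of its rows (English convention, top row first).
P = [[1, 2], [3], [4]], Q = [[1, 4], [2], [3]]

Insert each entry of the permutation into P by Schensted row insertion, recording in Q the position of each new cell.

Insert 4: appended to row 1. P = [[4]].
Insert 3: 3 bumps 4 from row 1; 4 starts row 2. P = [[3], [4]].
Insert 1: 1 bumps 3 from row 1; 3 bumps 4 from row 2; 4 starts row 3. P = [[1], [3], [4]].
Insert 2: appended to row 1. P = [[1, 2], [3], [4]].

So P = [[1, 2], [3], [4]], Q = [[1, 4], [2], [3]].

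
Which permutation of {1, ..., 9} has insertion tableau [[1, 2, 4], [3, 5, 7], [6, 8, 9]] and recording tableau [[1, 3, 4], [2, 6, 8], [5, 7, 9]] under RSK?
6 3 8 9 1 5 2 7 4

Reverse RSK: for i = n, n-1, ..., 1, locate i in Q, remove the corresponding corner cell from P, and reverse-bump its entry up through P; the value ejected from row 1 is w(i).

So w = 6 3 8 9 1 5 2 7 4.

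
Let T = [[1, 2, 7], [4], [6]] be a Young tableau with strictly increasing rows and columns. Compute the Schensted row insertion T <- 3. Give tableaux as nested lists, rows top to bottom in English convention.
[[1, 2, 3], [4, 7], [6]]

In row 1, 3 replaces 7 (the leftmost entry greater than 3); 7 is bumped to row 2. 7 is appended to row 2. The new tableau is [[1, 2, 3], [4, 7], [6]].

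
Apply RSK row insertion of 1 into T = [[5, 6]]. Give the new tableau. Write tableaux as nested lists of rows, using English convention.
[[1, 6], [5]]

In row 1, 1 replaces 5 (the leftmost entry greater than 1); 5 is bumped to row 2. 5 starts a new row 2. The new tableau is [[1, 6], [5]].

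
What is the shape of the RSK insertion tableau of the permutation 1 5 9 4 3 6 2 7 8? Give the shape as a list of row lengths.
RSK row insertion gives P = [[1, 2, 6, 7, 8], [3, 9], [4], [5]], which has shape [5, 2, 1, 1].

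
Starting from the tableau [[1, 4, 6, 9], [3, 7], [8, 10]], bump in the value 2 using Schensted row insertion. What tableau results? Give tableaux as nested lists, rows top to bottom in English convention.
[[1, 2, 6, 9], [3, 4], [7, 10], [8]]

In row 1, 2 replaces 4 (the leftmost entry greater than 2); 4 is bumped to row 2. In row 2, 4 replaces 7 (the leftmost entry greater than 4); 7 is bumped to row 3. In row 3, 7 replaces 8 (the leftmost entry greater than 7); 8 is bumped to row 4. 8 starts a new row 4. The new tableau is [[1, 2, 6, 9], [3, 4], [7, 10], [8]].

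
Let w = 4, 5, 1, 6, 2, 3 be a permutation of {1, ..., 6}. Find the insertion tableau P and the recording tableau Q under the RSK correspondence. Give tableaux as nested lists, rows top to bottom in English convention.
P = [[1, 2, 3], [4, 5, 6]], Q = [[1, 2, 4], [3, 5, 6]]

Insert each entry of the permutation into P by Schensted row insertion, recording in Q the position of each new cell.

After inserting 4: P = [[4]].
After inserting 5: P = [[4, 5]].
After inserting 1: P = [[1, 5], [4]].
After inserting 6: P = [[1, 5, 6], [4]].
After inserting 2: P = [[1, 2, 6], [4, 5]].
After inserting 3: P = [[1, 2, 3], [4, 5, 6]].

So P = [[1, 2, 3], [4, 5, 6]], Q = [[1, 2, 4], [3, 5, 6]].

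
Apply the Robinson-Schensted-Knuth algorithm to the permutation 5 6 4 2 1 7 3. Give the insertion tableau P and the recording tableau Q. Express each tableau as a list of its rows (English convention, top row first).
P = [[1, 3, 7], [2, 6], [4], [5]], Q = [[1, 2, 6], [3, 7], [4], [5]]

Insert each entry of the permutation into P by Schensted row insertion, recording in Q the position of each new cell.

After inserting 5: P = [[5]].
After inserting 6: P = [[5, 6]].
After inserting 4: P = [[4, 6], [5]].
After inserting 2: P = [[2, 6], [4], [5]].
After inserting 1: P = [[1, 6], [2], [4], [5]].
After inserting 7: P = [[1, 6, 7], [2], [4], [5]].
After inserting 3: P = [[1, 3, 7], [2, 6], [4], [5]].

So P = [[1, 3, 7], [2, 6], [4], [5]], Q = [[1, 2, 6], [3, 7], [4], [5]].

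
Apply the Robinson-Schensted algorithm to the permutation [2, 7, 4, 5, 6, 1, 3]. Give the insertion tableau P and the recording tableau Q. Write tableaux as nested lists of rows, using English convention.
P = [[1, 3, 5, 6], [2, 4], [7]], Q = [[1, 2, 4, 5], [3, 7], [6]]

Insert each entry of the permutation into P by Schensted row insertion, recording in Q the position of each new cell.

Insert 2: appended to row 1. P = [[2]], Q = [[1]].
Insert 7: appended to row 1. P = [[2, 7]], Q = [[1, 2]].
Insert 4: 4 bumps 7 from row 1; 7 starts row 2. P = [[2, 4], [7]], Q = [[1, 2], [3]].
Insert 5: appended to row 1. P = [[2, 4, 5], [7]], Q = [[1, 2, 4], [3]].
Insert 6: appended to row 1. P = [[2, 4, 5, 6], [7]], Q = [[1, 2, 4, 5], [3]].
Insert 1: 1 bumps 2 from row 1; 2 bumps 7 from row 2; 7 starts row 3. P = [[1, 4, 5, 6], [2], [7]], Q = [[1, 2, 4, 5], [3], [6]].
Insert 3: 3 bumps 4 from row 1; 4 appends to row 2. P = [[1, 3, 5, 6], [2, 4], [7]], Q = [[1, 2, 4, 5], [3, 7], [6]].

So P = [[1, 3, 5, 6], [2, 4], [7]], Q = [[1, 2, 4, 5], [3, 7], [6]].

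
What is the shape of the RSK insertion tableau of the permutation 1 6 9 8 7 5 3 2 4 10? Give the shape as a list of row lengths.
[4, 2, 1, 1, 1, 1]

Row-insert each entry into an empty tableau.

After inserting 1: P = [[1]].
After inserting 6: P = [[1, 6]].
After inserting 9: P = [[1, 6, 9]].
After inserting 8: P = [[1, 6, 8], [9]].
After inserting 7: P = [[1, 6, 7], [8], [9]].
After inserting 5: P = [[1, 5, 7], [6], [8], [9]].
After inserting 3: P = [[1, 3, 7], [5], [6], [8], [9]].
After inserting 2: P = [[1, 2, 7], [3], [5], [6], [8], [9]].
After inserting 4: P = [[1, 2, 4], [3, 7], [5], [6], [8], [9]].
After inserting 10: P = [[1, 2, 4, 10], [3, 7], [5], [6], [8], [9]].

The final insertion tableau P = [[1, 2, 4, 10], [3, 7], [5], [6], [8], [9]] has shape [4, 2, 1, 1, 1, 1].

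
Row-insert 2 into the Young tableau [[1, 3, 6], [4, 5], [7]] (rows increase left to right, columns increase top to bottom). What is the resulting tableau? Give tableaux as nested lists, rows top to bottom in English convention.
In row 1, 2 replaces 3 (the leftmost entry greater than 2); 3 is bumped to row 2. In row 2, 3 replaces 4 (the leftmost entry greater than 3); 4 is bumped to row 3. In row 3, 4 replaces 7 (the leftmost entry greater than 4); 7 is bumped to row 4. 7 starts a new row 4. The new tableau is [[1, 2, 6], [3, 5], [4], [7]].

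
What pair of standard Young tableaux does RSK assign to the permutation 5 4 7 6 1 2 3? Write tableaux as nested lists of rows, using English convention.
P = [[1, 2, 3], [4, 6], [5, 7]], Q = [[1, 3, 7], [2, 4], [5, 6]]

Insert each entry of the permutation into P by Schensted row insertion, recording in Q the position of each new cell.

Insert 5: appended to row 1. P = [[5]].
Insert 4: 4 bumps 5 from row 1; 5 starts row 2. P = [[4], [5]].
Insert 7: appended to row 1. P = [[4, 7], [5]].
Insert 6: 6 bumps 7 from row 1; 7 appends to row 2. P = [[4, 6], [5, 7]].
Insert 1: 1 bumps 4 from row 1; 4 bumps 5 from row 2; 5 starts row 3. P = [[1, 6], [4, 7], [5]].
Insert 2: 2 bumps 6 from row 1; 6 bumps 7 from row 2; 7 appends to row 3. P = [[1, 2], [4, 6], [5, 7]].
Insert 3: appended to row 1. P = [[1, 2, 3], [4, 6], [5, 7]].

So P = [[1, 2, 3], [4, 6], [5, 7]], Q = [[1, 3, 7], [2, 4], [5, 6]].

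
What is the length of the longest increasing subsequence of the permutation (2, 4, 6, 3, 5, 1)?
3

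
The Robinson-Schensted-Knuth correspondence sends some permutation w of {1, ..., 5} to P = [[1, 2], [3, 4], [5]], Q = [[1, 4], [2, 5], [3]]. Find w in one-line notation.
Reverse the RSK construction: for i from n down to 1, find the cell of Q containing i, remove the entry at that cell from P, and reverse-bump it up through P; the value ejected from row 1 is w(i).

Step i=5: Q has 5 at row 2, column 2; remove 4 from row 2 of P and reverse-bump: 4 enters row 1 and ejects 2. So w(5) = 2. P is now [[1, 4], [3], [5]].
Step i=4: Q has 4 at row 1, column 2; remove that cell from P, ejecting 4. So w(4) = 4. P is now [[1], [3], [5]].
Step i=3: Q has 3 at row 3, column 1; remove 5 from row 3 of P and reverse-bump: 5 enters row 2 and ejects 3; 3 enters row 1 and ejects 1. So w(3) = 1. P is now [[3], [5]].
Step i=2: Q has 2 at row 2, column 1; remove 5 from row 2 of P and reverse-bump: 5 enters row 1 and ejects 3. So w(2) = 3. P is now [[5]].
Step i=1: Q has 1 at row 1, column 1; remove that cell from P, ejecting 5. So w(1) = 5. P is now [].

So w = 5 3 1 4 2.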